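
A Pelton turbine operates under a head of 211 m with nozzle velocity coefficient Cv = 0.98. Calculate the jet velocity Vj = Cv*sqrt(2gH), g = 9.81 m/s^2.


Vj = 0.98 * sqrt(2*9.81*211) = 63.0546 m/s


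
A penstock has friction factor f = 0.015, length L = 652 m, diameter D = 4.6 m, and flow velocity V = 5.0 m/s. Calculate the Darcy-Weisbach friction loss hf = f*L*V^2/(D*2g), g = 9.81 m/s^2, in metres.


hf = 0.015 * 652 * 5.0^2 / (4.6 * 2 * 9.81) = 2.7091 m


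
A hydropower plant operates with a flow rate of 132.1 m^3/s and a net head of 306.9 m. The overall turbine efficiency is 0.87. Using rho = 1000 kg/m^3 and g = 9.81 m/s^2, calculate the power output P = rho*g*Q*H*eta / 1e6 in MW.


P = 1000 * 9.81 * 132.1 * 306.9 * 0.87 / 1e6 = 346.0095 MW


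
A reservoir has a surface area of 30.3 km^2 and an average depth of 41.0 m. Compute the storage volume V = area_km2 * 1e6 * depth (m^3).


V = 30.3 * 1e6 * 41.0 = 1.2423e+09 m^3


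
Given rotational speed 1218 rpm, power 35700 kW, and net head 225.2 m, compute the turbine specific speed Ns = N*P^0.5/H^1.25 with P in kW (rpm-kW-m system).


Ns = 1218 * 35700^0.5 / 225.2^1.25 = 263.7976


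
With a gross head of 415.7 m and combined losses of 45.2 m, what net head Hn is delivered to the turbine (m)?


Hn = 415.7 - 45.2 = 370.5000 m


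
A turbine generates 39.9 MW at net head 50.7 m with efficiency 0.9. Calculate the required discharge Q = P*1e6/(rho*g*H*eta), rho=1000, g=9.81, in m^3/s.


Q = 39.9 * 1e6 / (1000 * 9.81 * 50.7 * 0.9) = 89.1361 m^3/s


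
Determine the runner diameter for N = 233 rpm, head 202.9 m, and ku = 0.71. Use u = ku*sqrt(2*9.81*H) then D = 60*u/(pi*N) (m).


u = 0.71 * sqrt(2*9.81*202.9) = 44.7970 m/s
D = 60 * 44.7970 / (pi * 233) = 3.6719 m


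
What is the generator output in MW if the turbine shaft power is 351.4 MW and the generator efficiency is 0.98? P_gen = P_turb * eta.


P_gen = 351.4 * 0.98 = 344.3720 MW


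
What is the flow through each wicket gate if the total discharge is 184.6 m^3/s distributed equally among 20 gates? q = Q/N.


q = 184.6 / 20 = 9.2300 m^3/s


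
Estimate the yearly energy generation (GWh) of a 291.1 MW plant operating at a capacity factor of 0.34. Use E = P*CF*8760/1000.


E = 291.1 * 0.34 * 8760 / 1000 = 867.0122 GWh


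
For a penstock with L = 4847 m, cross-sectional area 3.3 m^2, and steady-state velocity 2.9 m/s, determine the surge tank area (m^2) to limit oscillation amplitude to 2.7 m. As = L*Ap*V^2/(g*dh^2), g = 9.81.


As = 4847 * 3.3 * 2.9^2 / (9.81 * 2.7^2) = 1880.9897 m^2


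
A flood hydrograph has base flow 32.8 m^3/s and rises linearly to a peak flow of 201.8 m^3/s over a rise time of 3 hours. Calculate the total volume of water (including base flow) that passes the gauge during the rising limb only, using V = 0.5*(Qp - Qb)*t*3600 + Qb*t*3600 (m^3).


V = 0.5*(201.8 - 32.8)*3*3600 + 32.8*3*3600 = 1.2668e+06 m^3


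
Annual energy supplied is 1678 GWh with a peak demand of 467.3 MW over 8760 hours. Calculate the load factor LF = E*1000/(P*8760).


LF = 1678 * 1000 / (467.3 * 8760) = 0.4099


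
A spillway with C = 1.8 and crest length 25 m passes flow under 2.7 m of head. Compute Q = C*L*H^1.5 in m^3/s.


Q = 1.8 * 25 * 2.7^1.5 = 199.6449 m^3/s


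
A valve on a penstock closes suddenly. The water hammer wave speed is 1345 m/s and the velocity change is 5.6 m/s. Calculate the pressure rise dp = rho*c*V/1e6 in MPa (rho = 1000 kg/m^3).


dp = 1000 * 1345 * 5.6 / 1e6 = 7.5320 MPa


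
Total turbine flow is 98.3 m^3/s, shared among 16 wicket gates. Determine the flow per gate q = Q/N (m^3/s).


q = 98.3 / 16 = 6.1437 m^3/s


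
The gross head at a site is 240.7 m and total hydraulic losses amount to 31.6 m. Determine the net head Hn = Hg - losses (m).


Hn = 240.7 - 31.6 = 209.1000 m


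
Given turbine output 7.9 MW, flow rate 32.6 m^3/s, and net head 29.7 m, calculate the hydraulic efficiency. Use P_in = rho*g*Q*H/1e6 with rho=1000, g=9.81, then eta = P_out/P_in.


P_in = 1000 * 9.81 * 32.6 * 29.7 / 1e6 = 9.4982 MW
eta = 7.9 / 9.4982 = 0.8317


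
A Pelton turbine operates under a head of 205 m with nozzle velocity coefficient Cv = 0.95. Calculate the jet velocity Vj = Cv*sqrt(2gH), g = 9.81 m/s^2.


Vj = 0.95 * sqrt(2*9.81*205) = 60.2490 m/s


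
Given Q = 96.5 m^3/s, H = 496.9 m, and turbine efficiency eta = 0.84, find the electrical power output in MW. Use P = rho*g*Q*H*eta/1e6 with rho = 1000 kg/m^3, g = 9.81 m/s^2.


P = 1000 * 9.81 * 96.5 * 496.9 * 0.84 / 1e6 = 395.1342 MW


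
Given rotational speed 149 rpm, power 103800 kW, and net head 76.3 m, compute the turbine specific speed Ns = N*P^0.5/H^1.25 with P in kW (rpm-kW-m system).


Ns = 149 * 103800^0.5 / 76.3^1.25 = 212.8773


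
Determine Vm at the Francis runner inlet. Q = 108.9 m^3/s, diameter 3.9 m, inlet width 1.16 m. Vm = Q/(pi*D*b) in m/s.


Vm = 108.9 / (pi * 3.9 * 1.16) = 7.6622 m/s


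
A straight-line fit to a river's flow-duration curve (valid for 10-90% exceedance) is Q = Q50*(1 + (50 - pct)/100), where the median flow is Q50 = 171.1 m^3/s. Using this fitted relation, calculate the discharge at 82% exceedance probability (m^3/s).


Q = 171.1 * (1 + (50 - 82)/100) = 116.3480 m^3/s


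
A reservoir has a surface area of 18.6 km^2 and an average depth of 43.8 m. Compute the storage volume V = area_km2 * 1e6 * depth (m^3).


V = 18.6 * 1e6 * 43.8 = 8.1468e+08 m^3


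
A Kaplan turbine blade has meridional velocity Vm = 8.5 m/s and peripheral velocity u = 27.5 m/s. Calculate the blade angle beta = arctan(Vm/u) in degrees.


beta = arctan(8.5 / 27.5) = 17.1759 degrees


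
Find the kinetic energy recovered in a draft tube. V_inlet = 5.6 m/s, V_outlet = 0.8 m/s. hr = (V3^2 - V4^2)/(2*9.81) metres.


hr = (5.6^2 - 0.8^2) / (2*9.81) = 1.5657 m


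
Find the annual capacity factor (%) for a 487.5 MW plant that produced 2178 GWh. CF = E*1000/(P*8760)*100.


CF = 2178 * 1000 / (487.5 * 8760) * 100 = 51.0011 %


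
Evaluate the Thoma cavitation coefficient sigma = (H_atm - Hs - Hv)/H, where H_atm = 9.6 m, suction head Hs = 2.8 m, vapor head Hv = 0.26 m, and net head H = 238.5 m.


sigma = (9.6 - 2.8 - 0.26) / 238.5 = 0.0274


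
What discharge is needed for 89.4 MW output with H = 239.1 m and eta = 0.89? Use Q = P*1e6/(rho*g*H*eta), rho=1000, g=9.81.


Q = 89.4 * 1e6 / (1000 * 9.81 * 239.1 * 0.89) = 42.8252 m^3/s


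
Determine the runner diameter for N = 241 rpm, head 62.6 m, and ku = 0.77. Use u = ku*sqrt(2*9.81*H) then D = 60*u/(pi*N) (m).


u = 0.77 * sqrt(2*9.81*62.6) = 26.9853 m/s
D = 60 * 26.9853 / (pi * 241) = 2.1385 m


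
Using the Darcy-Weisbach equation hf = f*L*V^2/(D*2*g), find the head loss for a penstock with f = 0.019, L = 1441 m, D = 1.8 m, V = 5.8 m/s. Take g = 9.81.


hf = 0.019 * 1441 * 5.8^2 / (1.8 * 2 * 9.81) = 26.0797 m


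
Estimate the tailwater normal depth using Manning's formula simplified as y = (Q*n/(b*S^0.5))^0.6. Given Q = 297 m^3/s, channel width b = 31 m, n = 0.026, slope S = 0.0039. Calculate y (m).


y = (297 * 0.026 / (31 * 0.0039^0.5))^0.6 = 2.2935 m


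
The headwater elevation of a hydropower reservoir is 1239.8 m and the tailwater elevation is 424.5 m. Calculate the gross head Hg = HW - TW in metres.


Hg = 1239.8 - 424.5 = 815.3000 m


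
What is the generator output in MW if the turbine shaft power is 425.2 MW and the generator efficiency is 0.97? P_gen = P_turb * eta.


P_gen = 425.2 * 0.97 = 412.4440 MW


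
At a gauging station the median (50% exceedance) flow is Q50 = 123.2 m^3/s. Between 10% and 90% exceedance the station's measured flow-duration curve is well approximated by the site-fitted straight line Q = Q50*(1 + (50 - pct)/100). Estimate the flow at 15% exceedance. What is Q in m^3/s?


Q = 123.2 * (1 + (50 - 15)/100) = 166.3200 m^3/s


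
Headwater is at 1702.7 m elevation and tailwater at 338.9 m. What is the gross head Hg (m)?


Hg = 1702.7 - 338.9 = 1363.8000 m


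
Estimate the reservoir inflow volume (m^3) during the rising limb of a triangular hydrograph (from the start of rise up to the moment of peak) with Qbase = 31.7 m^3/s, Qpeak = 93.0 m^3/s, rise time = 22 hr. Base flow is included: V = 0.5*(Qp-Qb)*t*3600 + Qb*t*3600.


V = 0.5*(93.0 - 31.7)*22*3600 + 31.7*22*3600 = 4.9381e+06 m^3


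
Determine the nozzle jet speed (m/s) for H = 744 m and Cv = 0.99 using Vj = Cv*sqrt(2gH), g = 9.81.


Vj = 0.99 * sqrt(2*9.81*744) = 119.6110 m/s


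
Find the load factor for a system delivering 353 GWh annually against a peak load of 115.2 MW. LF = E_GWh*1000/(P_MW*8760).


LF = 353 * 1000 / (115.2 * 8760) = 0.3498


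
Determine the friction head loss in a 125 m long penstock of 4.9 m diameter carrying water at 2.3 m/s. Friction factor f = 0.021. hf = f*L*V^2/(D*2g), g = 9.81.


hf = 0.021 * 125 * 2.3^2 / (4.9 * 2 * 9.81) = 0.1444 m


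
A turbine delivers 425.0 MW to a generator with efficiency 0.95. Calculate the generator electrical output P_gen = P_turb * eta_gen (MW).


P_gen = 425.0 * 0.95 = 403.7500 MW


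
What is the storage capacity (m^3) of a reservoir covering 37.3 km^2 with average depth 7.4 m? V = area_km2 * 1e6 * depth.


V = 37.3 * 1e6 * 7.4 = 2.7602e+08 m^3


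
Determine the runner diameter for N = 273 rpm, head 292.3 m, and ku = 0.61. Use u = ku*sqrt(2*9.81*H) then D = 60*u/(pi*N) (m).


u = 0.61 * sqrt(2*9.81*292.3) = 46.1949 m/s
D = 60 * 46.1949 / (pi * 273) = 3.2317 m


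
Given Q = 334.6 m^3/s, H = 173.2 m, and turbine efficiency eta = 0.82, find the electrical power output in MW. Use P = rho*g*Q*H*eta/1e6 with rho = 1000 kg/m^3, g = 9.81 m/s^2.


P = 1000 * 9.81 * 334.6 * 173.2 * 0.82 / 1e6 = 466.1833 MW


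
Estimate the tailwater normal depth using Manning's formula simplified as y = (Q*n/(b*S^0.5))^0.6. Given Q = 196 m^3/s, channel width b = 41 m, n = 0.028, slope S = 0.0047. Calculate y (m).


y = (196 * 0.028 / (41 * 0.0047^0.5))^0.6 = 1.4940 m


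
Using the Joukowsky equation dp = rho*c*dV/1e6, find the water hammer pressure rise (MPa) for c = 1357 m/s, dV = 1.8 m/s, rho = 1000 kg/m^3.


dp = 1000 * 1357 * 1.8 / 1e6 = 2.4426 MPa


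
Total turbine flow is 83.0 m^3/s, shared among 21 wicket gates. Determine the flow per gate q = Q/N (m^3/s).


q = 83.0 / 21 = 3.9524 m^3/s


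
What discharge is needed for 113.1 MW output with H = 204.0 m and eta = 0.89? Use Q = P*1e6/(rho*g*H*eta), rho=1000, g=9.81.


Q = 113.1 * 1e6 / (1000 * 9.81 * 204.0 * 0.89) = 63.5000 m^3/s


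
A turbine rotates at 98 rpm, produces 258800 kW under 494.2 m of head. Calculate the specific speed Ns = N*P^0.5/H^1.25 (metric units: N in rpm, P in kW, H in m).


Ns = 98 * 258800^0.5 / 494.2^1.25 = 21.3959


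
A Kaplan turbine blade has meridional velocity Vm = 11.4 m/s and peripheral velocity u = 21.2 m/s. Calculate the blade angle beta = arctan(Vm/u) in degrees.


beta = arctan(11.4 / 21.2) = 28.2685 degrees


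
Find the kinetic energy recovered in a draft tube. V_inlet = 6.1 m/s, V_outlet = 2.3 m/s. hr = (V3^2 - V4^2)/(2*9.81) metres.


hr = (6.1^2 - 2.3^2) / (2*9.81) = 1.6269 m


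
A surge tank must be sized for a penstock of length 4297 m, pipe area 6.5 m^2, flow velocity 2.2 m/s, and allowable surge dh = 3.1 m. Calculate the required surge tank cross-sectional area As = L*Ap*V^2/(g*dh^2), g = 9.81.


As = 4297 * 6.5 * 2.2^2 / (9.81 * 3.1^2) = 1433.9423 m^2


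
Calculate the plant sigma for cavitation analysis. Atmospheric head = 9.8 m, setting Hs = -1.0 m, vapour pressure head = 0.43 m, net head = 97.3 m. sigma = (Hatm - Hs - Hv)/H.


sigma = (9.8 - (-1.0) - 0.43) / 97.3 = 0.1066


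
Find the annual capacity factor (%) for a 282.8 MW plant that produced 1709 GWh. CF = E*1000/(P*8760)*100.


CF = 1709 * 1000 / (282.8 * 8760) * 100 = 68.9856 %


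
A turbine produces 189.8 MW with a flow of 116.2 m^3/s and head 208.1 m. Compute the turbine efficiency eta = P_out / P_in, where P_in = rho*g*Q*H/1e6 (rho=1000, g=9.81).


P_in = 1000 * 9.81 * 116.2 * 208.1 / 1e6 = 237.2178 MW
eta = 189.8 / 237.2178 = 0.8001


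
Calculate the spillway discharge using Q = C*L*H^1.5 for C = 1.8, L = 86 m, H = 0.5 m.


Q = 1.8 * 86 * 0.5^1.5 = 54.7301 m^3/s


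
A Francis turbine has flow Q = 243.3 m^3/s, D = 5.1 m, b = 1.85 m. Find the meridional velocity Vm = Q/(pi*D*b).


Vm = 243.3 / (pi * 5.1 * 1.85) = 8.2082 m/s


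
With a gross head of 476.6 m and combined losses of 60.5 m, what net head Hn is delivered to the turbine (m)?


Hn = 476.6 - 60.5 = 416.1000 m


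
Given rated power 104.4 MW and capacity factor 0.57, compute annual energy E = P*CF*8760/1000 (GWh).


E = 104.4 * 0.57 * 8760 / 1000 = 521.2901 GWh


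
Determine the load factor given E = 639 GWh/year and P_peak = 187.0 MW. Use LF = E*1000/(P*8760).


LF = 639 * 1000 / (187.0 * 8760) = 0.3901


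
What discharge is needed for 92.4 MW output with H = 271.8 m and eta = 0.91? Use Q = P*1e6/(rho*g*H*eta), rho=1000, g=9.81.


Q = 92.4 * 1e6 / (1000 * 9.81 * 271.8 * 0.91) = 38.0813 m^3/s


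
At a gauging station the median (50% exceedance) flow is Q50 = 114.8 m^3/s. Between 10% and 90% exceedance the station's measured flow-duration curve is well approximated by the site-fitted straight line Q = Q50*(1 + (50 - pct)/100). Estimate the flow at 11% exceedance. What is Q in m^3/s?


Q = 114.8 * (1 + (50 - 11)/100) = 159.5720 m^3/s


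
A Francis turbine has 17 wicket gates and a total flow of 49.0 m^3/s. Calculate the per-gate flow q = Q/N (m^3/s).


q = 49.0 / 17 = 2.8824 m^3/s


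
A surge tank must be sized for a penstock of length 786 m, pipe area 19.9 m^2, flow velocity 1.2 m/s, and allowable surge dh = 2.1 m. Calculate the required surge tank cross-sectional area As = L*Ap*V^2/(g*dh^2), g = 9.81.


As = 786 * 19.9 * 1.2^2 / (9.81 * 2.1^2) = 520.6316 m^2


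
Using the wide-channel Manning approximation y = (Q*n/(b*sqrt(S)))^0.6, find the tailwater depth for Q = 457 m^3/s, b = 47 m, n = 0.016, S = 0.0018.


y = (457 * 0.016 / (47 * 0.0018^0.5))^0.6 = 2.1806 m


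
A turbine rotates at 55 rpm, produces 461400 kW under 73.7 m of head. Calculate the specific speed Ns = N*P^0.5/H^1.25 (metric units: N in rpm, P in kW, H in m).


Ns = 55 * 461400^0.5 / 73.7^1.25 = 173.0084


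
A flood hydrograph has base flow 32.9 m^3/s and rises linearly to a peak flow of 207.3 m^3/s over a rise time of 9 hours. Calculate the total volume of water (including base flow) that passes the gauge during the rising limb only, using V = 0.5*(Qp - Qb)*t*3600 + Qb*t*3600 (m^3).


V = 0.5*(207.3 - 32.9)*9*3600 + 32.9*9*3600 = 3.8912e+06 m^3


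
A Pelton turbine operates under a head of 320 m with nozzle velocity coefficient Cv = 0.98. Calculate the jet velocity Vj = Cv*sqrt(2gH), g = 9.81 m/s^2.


Vj = 0.98 * sqrt(2*9.81*320) = 77.6516 m/s


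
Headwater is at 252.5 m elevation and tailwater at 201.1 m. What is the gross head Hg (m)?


Hg = 252.5 - 201.1 = 51.4000 m


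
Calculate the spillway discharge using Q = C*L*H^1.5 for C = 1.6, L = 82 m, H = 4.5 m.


Q = 1.6 * 82 * 4.5^1.5 = 1252.4275 m^3/s


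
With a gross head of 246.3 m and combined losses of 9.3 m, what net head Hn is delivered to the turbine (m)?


Hn = 246.3 - 9.3 = 237.0000 m


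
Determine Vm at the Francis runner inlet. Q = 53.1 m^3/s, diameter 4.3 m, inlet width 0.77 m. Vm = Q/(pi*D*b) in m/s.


Vm = 53.1 / (pi * 4.3 * 0.77) = 5.1049 m/s


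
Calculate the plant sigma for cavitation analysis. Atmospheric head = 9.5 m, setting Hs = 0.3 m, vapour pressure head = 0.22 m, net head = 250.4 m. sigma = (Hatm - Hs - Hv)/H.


sigma = (9.5 - 0.3 - 0.22) / 250.4 = 0.0359


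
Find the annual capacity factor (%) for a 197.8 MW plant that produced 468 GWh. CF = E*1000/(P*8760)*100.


CF = 468 * 1000 / (197.8 * 8760) * 100 = 27.0094 %


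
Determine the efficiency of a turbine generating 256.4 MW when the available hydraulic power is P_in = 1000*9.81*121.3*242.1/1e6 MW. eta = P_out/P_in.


P_in = 1000 * 9.81 * 121.3 * 242.1 / 1e6 = 288.0876 MW
eta = 256.4 / 288.0876 = 0.8900


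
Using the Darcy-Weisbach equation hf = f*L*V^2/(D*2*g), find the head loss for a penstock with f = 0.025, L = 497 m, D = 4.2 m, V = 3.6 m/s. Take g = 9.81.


hf = 0.025 * 497 * 3.6^2 / (4.2 * 2 * 9.81) = 1.9541 m


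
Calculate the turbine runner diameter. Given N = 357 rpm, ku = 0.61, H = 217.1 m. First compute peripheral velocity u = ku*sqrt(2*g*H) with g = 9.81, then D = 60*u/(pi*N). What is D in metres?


u = 0.61 * sqrt(2*9.81*217.1) = 39.8116 m/s
D = 60 * 39.8116 / (pi * 357) = 2.1298 m


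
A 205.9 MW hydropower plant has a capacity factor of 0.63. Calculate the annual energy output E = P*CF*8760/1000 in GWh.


E = 205.9 * 0.63 * 8760 / 1000 = 1136.3209 GWh


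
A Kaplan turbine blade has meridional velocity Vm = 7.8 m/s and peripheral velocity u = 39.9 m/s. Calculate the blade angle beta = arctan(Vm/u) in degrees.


beta = arctan(7.8 / 39.9) = 11.0612 degrees


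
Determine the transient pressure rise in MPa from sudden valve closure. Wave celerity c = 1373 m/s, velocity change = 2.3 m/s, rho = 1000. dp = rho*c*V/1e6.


dp = 1000 * 1373 * 2.3 / 1e6 = 3.1579 MPa


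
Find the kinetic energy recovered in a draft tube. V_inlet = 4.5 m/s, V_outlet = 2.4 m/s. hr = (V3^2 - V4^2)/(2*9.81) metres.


hr = (4.5^2 - 2.4^2) / (2*9.81) = 0.7385 m


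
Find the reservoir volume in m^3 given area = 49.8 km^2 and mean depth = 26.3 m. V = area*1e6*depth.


V = 49.8 * 1e6 * 26.3 = 1.3097e+09 m^3


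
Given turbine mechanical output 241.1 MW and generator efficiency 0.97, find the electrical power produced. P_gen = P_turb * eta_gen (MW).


P_gen = 241.1 * 0.97 = 233.8670 MW


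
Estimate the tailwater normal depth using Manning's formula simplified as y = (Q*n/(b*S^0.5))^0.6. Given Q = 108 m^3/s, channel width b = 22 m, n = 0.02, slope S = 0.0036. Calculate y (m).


y = (108 * 0.02 / (22 * 0.0036^0.5))^0.6 = 1.3438 m


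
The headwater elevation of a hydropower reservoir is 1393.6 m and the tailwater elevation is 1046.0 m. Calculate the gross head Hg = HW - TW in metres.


Hg = 1393.6 - 1046.0 = 347.6000 m


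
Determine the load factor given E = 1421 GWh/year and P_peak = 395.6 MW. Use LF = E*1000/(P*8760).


LF = 1421 * 1000 / (395.6 * 8760) = 0.4100


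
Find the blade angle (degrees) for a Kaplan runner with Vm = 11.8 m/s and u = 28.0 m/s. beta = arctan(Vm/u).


beta = arctan(11.8 / 28.0) = 22.8519 degrees


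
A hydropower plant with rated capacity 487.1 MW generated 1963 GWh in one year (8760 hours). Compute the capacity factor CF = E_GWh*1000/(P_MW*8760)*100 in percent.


CF = 1963 * 1000 / (487.1 * 8760) * 100 = 46.0043 %


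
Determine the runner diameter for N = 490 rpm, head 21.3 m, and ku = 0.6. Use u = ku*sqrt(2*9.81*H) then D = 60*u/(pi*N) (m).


u = 0.6 * sqrt(2*9.81*21.3) = 12.2656 m/s
D = 60 * 12.2656 / (pi * 490) = 0.4781 m


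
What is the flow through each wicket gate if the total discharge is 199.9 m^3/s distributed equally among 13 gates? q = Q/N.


q = 199.9 / 13 = 15.3769 m^3/s


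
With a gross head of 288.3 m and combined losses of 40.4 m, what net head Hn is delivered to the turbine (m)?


Hn = 288.3 - 40.4 = 247.9000 m


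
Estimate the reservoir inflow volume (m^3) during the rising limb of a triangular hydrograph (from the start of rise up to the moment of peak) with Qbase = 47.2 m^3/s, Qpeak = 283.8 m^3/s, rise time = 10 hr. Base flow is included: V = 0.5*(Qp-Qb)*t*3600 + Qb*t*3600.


V = 0.5*(283.8 - 47.2)*10*3600 + 47.2*10*3600 = 5.9580e+06 m^3


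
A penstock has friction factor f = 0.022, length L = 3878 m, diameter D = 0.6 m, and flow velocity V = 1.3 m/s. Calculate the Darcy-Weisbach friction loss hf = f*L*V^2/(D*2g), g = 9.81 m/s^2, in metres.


hf = 0.022 * 3878 * 1.3^2 / (0.6 * 2 * 9.81) = 12.2480 m


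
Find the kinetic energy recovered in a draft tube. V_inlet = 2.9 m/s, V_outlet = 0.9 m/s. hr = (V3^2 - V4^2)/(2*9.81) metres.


hr = (2.9^2 - 0.9^2) / (2*9.81) = 0.3874 m


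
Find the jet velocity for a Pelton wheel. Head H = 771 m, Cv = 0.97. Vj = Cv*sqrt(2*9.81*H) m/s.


Vj = 0.97 * sqrt(2*9.81*771) = 119.3022 m/s


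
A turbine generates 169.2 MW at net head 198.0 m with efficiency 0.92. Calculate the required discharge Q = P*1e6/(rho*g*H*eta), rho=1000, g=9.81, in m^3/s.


Q = 169.2 * 1e6 / (1000 * 9.81 * 198.0 * 0.92) = 94.6844 m^3/s


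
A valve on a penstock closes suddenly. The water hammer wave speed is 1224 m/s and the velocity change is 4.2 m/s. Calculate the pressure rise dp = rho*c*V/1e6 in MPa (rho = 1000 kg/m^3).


dp = 1000 * 1224 * 4.2 / 1e6 = 5.1408 MPa


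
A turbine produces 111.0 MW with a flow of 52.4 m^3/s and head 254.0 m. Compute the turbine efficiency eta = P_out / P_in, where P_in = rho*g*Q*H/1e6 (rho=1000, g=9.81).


P_in = 1000 * 9.81 * 52.4 * 254.0 / 1e6 = 130.5672 MW
eta = 111.0 / 130.5672 = 0.8501


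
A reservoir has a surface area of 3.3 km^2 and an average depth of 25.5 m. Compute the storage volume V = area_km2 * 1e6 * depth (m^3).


V = 3.3 * 1e6 * 25.5 = 8.4150e+07 m^3


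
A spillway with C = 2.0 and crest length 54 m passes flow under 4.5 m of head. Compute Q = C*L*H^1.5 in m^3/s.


Q = 2.0 * 54 * 4.5^1.5 = 1030.9617 m^3/s


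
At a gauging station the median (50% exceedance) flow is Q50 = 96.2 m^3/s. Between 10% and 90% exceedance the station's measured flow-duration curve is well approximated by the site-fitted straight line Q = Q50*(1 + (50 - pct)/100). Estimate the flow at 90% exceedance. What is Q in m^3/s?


Q = 96.2 * (1 + (50 - 90)/100) = 57.7200 m^3/s


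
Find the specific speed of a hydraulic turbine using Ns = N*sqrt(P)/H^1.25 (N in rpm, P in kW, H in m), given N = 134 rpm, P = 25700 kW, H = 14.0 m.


Ns = 134 * 25700^0.5 / 14.0^1.25 = 793.2523


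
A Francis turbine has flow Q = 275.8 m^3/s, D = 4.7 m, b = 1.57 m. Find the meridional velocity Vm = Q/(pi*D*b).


Vm = 275.8 / (pi * 4.7 * 1.57) = 11.8973 m/s


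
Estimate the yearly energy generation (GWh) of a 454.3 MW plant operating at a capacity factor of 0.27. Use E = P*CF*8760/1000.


E = 454.3 * 0.27 * 8760 / 1000 = 1074.5104 GWh


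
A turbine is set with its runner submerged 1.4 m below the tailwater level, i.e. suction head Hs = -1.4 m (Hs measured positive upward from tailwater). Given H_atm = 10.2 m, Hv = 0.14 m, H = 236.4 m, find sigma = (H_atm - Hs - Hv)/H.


sigma = (10.2 - (-1.4) - 0.14) / 236.4 = 0.0485


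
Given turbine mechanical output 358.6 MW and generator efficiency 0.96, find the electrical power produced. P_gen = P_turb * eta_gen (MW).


P_gen = 358.6 * 0.96 = 344.2560 MW


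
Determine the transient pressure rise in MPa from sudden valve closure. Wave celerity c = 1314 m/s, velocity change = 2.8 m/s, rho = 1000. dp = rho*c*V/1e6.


dp = 1000 * 1314 * 2.8 / 1e6 = 3.6792 MPa


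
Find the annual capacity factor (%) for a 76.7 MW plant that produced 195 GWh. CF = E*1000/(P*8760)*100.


CF = 195 * 1000 / (76.7 * 8760) * 100 = 29.0225 %


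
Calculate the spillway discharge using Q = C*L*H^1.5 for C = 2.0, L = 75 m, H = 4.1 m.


Q = 2.0 * 75 * 4.1^1.5 = 1245.2801 m^3/s


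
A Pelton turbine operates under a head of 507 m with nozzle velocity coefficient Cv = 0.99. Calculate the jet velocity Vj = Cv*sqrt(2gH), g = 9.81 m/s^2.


Vj = 0.99 * sqrt(2*9.81*507) = 98.7390 m/s


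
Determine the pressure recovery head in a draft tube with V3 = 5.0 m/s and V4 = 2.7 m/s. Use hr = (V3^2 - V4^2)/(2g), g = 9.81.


hr = (5.0^2 - 2.7^2) / (2*9.81) = 0.9027 m


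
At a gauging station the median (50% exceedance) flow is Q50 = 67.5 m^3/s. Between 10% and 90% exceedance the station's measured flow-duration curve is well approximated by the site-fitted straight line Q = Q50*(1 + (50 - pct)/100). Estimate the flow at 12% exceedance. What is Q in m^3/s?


Q = 67.5 * (1 + (50 - 12)/100) = 93.1500 m^3/s


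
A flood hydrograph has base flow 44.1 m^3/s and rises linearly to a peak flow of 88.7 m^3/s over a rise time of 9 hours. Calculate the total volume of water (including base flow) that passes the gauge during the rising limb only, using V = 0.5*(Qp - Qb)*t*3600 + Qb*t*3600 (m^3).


V = 0.5*(88.7 - 44.1)*9*3600 + 44.1*9*3600 = 2.1514e+06 m^3


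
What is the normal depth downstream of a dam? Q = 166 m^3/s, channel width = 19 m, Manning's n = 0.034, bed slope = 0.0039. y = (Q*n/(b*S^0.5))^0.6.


y = (166 * 0.034 / (19 * 0.0039^0.5))^0.6 = 2.5491 m


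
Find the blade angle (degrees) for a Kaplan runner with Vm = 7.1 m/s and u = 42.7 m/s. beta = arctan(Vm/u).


beta = arctan(7.1 / 42.7) = 9.4406 degrees


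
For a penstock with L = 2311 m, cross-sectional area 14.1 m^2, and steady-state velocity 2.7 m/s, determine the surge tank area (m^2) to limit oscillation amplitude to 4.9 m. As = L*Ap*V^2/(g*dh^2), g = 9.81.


As = 2311 * 14.1 * 2.7^2 / (9.81 * 4.9^2) = 1008.5221 m^2


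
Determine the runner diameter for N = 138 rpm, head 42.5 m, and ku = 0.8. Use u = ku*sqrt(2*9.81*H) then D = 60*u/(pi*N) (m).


u = 0.8 * sqrt(2*9.81*42.5) = 23.1012 m/s
D = 60 * 23.1012 / (pi * 138) = 3.1971 m


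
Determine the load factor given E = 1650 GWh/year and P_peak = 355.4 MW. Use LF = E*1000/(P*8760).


LF = 1650 * 1000 / (355.4 * 8760) = 0.5300


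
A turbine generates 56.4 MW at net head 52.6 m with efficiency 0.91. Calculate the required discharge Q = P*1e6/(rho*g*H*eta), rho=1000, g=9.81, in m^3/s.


Q = 56.4 * 1e6 / (1000 * 9.81 * 52.6 * 0.91) = 120.1110 m^3/s


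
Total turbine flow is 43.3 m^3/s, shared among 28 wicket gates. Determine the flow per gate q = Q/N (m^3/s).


q = 43.3 / 28 = 1.5464 m^3/s


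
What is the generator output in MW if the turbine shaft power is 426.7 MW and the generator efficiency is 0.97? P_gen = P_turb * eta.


P_gen = 426.7 * 0.97 = 413.8990 MW


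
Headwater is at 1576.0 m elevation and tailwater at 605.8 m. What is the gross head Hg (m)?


Hg = 1576.0 - 605.8 = 970.2000 m


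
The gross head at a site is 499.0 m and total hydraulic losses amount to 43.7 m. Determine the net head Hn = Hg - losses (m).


Hn = 499.0 - 43.7 = 455.3000 m


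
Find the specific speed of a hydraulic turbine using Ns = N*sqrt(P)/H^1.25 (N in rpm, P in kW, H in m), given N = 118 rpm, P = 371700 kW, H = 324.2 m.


Ns = 118 * 371700^0.5 / 324.2^1.25 = 52.2952


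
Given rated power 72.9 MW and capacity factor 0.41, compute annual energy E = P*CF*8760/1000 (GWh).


E = 72.9 * 0.41 * 8760 / 1000 = 261.8276 GWh


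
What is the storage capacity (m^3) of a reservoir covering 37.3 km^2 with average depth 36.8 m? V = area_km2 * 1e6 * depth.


V = 37.3 * 1e6 * 36.8 = 1.3726e+09 m^3


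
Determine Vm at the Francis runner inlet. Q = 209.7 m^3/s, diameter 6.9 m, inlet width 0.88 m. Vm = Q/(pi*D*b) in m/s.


Vm = 209.7 / (pi * 6.9 * 0.88) = 10.9930 m/s


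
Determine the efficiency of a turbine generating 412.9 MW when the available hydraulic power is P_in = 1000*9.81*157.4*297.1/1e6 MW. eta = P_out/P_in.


P_in = 1000 * 9.81 * 157.4 * 297.1 / 1e6 = 458.7503 MW
eta = 412.9 / 458.7503 = 0.9001


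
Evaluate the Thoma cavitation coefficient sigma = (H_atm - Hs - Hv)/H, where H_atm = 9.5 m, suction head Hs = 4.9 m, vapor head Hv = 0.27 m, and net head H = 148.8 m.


sigma = (9.5 - 4.9 - 0.27) / 148.8 = 0.0291


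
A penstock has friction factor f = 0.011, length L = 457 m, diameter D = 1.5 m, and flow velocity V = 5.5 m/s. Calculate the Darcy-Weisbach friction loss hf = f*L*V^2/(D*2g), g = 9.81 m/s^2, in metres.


hf = 0.011 * 457 * 5.5^2 / (1.5 * 2 * 9.81) = 5.1671 m


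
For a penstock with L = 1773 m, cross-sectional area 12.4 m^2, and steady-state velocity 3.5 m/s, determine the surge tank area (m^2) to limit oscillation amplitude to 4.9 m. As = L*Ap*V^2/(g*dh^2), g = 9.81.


As = 1773 * 12.4 * 3.5^2 / (9.81 * 4.9^2) = 1143.4188 m^2


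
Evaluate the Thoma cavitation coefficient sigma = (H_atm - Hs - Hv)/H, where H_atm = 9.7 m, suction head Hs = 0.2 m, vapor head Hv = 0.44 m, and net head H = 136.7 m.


sigma = (9.7 - 0.2 - 0.44) / 136.7 = 0.0663


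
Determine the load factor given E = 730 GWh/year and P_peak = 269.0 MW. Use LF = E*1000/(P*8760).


LF = 730 * 1000 / (269.0 * 8760) = 0.3098


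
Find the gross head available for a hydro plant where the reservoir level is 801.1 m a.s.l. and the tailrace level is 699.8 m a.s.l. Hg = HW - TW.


Hg = 801.1 - 699.8 = 101.3000 m


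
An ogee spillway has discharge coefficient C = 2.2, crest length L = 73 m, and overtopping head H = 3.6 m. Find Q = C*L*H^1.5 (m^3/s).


Q = 2.2 * 73 * 3.6^1.5 = 1096.9815 m^3/s


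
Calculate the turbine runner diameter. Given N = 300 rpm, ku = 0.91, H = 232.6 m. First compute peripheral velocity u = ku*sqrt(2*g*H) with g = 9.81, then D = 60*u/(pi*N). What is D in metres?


u = 0.91 * sqrt(2*9.81*232.6) = 61.4746 m/s
D = 60 * 61.4746 / (pi * 300) = 3.9136 m


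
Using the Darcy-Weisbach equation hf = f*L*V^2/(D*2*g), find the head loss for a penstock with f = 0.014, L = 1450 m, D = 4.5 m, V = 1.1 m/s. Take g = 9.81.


hf = 0.014 * 1450 * 1.1^2 / (4.5 * 2 * 9.81) = 0.2782 m


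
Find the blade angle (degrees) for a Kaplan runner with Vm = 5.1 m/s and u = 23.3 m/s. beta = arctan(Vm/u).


beta = arctan(5.1 / 23.3) = 12.3464 degrees


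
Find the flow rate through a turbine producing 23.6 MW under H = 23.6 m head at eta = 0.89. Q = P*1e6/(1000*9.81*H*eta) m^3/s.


Q = 23.6 * 1e6 / (1000 * 9.81 * 23.6 * 0.89) = 114.5357 m^3/s


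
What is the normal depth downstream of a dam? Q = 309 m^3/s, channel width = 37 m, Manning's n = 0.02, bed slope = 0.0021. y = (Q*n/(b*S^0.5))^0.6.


y = (309 * 0.02 / (37 * 0.0021^0.5))^0.6 = 2.1727 m


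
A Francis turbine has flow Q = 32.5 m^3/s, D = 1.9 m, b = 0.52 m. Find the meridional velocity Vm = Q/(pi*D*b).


Vm = 32.5 / (pi * 1.9 * 0.52) = 10.4707 m/s


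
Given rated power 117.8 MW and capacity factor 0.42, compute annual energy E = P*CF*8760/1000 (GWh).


E = 117.8 * 0.42 * 8760 / 1000 = 433.4098 GWh


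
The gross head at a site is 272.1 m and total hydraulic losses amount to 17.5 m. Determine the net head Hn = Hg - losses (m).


Hn = 272.1 - 17.5 = 254.6000 m


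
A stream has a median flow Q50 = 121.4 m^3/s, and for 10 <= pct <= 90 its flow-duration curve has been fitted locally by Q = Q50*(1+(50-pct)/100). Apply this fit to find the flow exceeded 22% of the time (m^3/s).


Q = 121.4 * (1 + (50 - 22)/100) = 155.3920 m^3/s


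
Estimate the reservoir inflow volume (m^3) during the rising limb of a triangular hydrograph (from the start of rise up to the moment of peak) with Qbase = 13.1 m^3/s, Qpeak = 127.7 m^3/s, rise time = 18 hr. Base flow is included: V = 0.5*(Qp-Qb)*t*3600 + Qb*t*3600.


V = 0.5*(127.7 - 13.1)*18*3600 + 13.1*18*3600 = 4.5619e+06 m^3


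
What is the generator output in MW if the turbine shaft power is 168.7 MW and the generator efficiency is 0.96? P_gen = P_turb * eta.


P_gen = 168.7 * 0.96 = 161.9520 MW


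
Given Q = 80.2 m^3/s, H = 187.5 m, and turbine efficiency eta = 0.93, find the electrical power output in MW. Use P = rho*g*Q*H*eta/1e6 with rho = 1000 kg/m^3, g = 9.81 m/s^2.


P = 1000 * 9.81 * 80.2 * 187.5 * 0.93 / 1e6 = 137.1916 MW


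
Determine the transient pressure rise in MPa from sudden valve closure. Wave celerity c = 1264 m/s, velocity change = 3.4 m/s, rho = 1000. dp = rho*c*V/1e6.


dp = 1000 * 1264 * 3.4 / 1e6 = 4.2976 MPa


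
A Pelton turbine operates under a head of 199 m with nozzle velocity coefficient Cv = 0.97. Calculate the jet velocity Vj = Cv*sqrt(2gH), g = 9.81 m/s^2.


Vj = 0.97 * sqrt(2*9.81*199) = 60.6105 m/s


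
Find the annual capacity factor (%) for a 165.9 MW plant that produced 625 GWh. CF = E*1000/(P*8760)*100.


CF = 625 * 1000 / (165.9 * 8760) * 100 = 43.0060 %


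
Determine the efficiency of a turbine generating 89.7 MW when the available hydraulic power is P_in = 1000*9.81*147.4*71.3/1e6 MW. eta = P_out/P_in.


P_in = 1000 * 9.81 * 147.4 * 71.3 / 1e6 = 103.0994 MW
eta = 89.7 / 103.0994 = 0.8700


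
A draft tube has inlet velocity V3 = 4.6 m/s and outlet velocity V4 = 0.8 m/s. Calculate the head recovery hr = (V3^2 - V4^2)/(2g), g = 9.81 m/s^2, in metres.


hr = (4.6^2 - 0.8^2) / (2*9.81) = 1.0459 m


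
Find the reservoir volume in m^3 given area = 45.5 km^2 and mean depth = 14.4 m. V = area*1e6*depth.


V = 45.5 * 1e6 * 14.4 = 6.5520e+08 m^3


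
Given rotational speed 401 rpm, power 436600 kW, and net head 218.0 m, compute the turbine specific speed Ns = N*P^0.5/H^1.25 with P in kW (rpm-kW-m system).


Ns = 401 * 436600^0.5 / 218.0^1.25 = 316.3120


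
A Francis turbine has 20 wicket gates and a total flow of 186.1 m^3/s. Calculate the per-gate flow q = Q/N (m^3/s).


q = 186.1 / 20 = 9.3050 m^3/s


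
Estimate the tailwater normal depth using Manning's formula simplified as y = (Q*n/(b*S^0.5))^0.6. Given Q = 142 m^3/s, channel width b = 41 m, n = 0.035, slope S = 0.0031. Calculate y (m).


y = (142 * 0.035 / (41 * 0.0031^0.5))^0.6 = 1.5949 m


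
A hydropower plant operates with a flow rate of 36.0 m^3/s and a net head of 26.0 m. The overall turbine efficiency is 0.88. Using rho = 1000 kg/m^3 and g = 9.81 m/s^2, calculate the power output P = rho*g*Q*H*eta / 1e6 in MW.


P = 1000 * 9.81 * 36.0 * 26.0 * 0.88 / 1e6 = 8.0803 MW


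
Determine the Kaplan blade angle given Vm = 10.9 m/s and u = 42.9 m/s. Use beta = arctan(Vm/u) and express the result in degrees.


beta = arctan(10.9 / 42.9) = 14.2560 degrees


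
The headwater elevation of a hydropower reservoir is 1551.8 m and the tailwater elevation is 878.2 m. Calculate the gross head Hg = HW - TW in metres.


Hg = 1551.8 - 878.2 = 673.6000 m


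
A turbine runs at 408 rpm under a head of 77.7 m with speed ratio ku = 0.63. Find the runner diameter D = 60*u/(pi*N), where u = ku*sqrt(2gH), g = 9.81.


u = 0.63 * sqrt(2*9.81*77.7) = 24.5980 m/s
D = 60 * 24.5980 / (pi * 408) = 1.1514 m


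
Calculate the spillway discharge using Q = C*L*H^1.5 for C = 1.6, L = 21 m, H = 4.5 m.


Q = 1.6 * 21 * 4.5^1.5 = 320.7436 m^3/s


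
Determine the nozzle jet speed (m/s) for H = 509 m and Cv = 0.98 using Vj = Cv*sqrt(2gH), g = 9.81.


Vj = 0.98 * sqrt(2*9.81*509) = 97.9342 m/s


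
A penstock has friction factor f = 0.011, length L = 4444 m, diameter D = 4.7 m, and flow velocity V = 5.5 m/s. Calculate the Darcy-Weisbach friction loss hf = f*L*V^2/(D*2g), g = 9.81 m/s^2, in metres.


hf = 0.011 * 4444 * 5.5^2 / (4.7 * 2 * 9.81) = 16.0360 m


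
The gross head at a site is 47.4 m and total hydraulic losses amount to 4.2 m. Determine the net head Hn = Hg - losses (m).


Hn = 47.4 - 4.2 = 43.2000 m


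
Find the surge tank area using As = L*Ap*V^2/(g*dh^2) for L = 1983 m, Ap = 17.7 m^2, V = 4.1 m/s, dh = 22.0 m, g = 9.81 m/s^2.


As = 1983 * 17.7 * 4.1^2 / (9.81 * 22.0^2) = 124.2651 m^2


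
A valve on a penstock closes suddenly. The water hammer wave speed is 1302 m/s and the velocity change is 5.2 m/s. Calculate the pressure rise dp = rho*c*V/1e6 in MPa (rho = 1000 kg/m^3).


dp = 1000 * 1302 * 5.2 / 1e6 = 6.7704 MPa


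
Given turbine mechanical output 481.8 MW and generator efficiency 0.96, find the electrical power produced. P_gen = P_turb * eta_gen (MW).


P_gen = 481.8 * 0.96 = 462.5280 MW


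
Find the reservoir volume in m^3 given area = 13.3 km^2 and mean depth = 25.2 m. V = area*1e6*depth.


V = 13.3 * 1e6 * 25.2 = 3.3516e+08 m^3


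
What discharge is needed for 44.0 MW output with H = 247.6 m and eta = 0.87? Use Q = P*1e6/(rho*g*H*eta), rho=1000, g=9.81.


Q = 44.0 * 1e6 / (1000 * 9.81 * 247.6 * 0.87) = 20.8216 m^3/s


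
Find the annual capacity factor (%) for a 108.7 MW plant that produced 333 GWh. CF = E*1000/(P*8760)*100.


CF = 333 * 1000 / (108.7 * 8760) * 100 = 34.9712 %


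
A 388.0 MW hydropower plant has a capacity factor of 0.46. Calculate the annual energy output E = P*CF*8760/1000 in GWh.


E = 388.0 * 0.46 * 8760 / 1000 = 1563.4848 GWh


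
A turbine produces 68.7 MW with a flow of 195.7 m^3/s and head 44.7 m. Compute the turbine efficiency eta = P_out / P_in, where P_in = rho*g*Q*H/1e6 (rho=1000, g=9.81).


P_in = 1000 * 9.81 * 195.7 * 44.7 / 1e6 = 85.8158 MW
eta = 68.7 / 85.8158 = 0.8006


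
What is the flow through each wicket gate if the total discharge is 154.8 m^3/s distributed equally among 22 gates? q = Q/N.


q = 154.8 / 22 = 7.0364 m^3/s


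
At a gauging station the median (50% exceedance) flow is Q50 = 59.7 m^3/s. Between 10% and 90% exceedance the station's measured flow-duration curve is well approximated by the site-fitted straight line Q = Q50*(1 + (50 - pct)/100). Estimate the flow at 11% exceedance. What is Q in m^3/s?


Q = 59.7 * (1 + (50 - 11)/100) = 82.9830 m^3/s


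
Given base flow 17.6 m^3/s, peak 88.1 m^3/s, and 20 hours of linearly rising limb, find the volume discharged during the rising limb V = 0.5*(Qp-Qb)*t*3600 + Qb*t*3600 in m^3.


V = 0.5*(88.1 - 17.6)*20*3600 + 17.6*20*3600 = 3.8052e+06 m^3


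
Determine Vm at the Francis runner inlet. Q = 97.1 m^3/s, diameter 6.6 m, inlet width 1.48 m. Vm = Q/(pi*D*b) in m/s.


Vm = 97.1 / (pi * 6.6 * 1.48) = 3.1642 m/s


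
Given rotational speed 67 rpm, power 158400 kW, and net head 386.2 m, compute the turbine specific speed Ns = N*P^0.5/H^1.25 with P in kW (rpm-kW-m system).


Ns = 67 * 158400^0.5 / 386.2^1.25 = 15.5753


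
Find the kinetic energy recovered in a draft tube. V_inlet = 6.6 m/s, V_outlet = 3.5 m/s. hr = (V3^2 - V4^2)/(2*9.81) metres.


hr = (6.6^2 - 3.5^2) / (2*9.81) = 1.5958 m


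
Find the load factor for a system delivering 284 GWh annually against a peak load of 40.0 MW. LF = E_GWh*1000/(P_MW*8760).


LF = 284 * 1000 / (40.0 * 8760) = 0.8105


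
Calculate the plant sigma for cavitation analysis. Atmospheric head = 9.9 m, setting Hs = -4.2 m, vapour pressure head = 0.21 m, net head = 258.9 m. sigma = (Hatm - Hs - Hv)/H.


sigma = (9.9 - (-4.2) - 0.21) / 258.9 = 0.0537


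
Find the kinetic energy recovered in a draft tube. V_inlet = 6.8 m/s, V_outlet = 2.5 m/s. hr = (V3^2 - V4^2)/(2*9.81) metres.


hr = (6.8^2 - 2.5^2) / (2*9.81) = 2.0382 m


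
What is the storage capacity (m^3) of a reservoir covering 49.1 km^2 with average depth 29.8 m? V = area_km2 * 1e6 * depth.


V = 49.1 * 1e6 * 29.8 = 1.4632e+09 m^3


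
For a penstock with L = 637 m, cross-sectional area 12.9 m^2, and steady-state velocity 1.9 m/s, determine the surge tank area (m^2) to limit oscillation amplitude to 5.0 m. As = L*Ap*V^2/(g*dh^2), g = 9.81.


As = 637 * 12.9 * 1.9^2 / (9.81 * 5.0^2) = 120.9560 m^2


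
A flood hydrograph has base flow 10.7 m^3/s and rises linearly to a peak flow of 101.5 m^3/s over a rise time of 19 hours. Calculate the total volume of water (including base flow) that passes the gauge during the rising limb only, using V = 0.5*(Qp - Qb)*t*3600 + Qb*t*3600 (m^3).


V = 0.5*(101.5 - 10.7)*19*3600 + 10.7*19*3600 = 3.8372e+06 m^3


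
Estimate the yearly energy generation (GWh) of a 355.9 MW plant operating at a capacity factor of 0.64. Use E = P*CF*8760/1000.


E = 355.9 * 0.64 * 8760 / 1000 = 1995.3178 GWh


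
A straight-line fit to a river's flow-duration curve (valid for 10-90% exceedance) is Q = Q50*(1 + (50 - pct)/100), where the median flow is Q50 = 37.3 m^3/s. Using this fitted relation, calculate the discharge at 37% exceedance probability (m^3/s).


Q = 37.3 * (1 + (50 - 37)/100) = 42.1490 m^3/s
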